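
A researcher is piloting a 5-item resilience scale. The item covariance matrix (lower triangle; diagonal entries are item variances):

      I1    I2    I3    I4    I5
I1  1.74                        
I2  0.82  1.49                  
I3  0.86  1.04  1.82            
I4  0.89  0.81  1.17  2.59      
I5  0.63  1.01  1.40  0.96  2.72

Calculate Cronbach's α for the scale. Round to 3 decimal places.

Σσᵢ² = 1.74 + 1.49 + 1.82 + 2.59 + 2.72 = 10.36
Sum of off-diagonal covariances = 9.59
σ²_T = 10.36 + 2 × 9.59 = 29.54
α = (k/(k−1))·(1 − Σσᵢ²/σ²_T) = (5/4)·(1 − 10.36/29.54) = 0.812

Cronbach's α = 0.812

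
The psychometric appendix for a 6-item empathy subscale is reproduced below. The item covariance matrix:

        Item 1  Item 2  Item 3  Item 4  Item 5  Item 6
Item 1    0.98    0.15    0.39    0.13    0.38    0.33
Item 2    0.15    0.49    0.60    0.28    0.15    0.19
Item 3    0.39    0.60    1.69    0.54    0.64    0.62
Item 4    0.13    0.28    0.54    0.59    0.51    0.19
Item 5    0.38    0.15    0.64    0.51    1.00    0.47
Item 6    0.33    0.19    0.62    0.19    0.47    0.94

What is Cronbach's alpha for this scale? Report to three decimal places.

α = 0.794

Σσ²ᵢ = 0.98 + 0.49 + 1.69 + 0.59 + 1.00 + 0.94 = 5.69
Σ_{i<j} σ_ij = 5.57
σ²_total = 5.69 + 2 × 5.57 = 16.83
α = (k/(k−1))·(1 − Σσ²ᵢ/σ²_total) = (6/5)·(1 − 5.69/16.83) = 0.794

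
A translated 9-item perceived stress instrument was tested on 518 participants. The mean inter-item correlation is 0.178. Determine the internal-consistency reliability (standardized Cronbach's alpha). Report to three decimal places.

α = 0.661

Standardized α = k·r̄ / (1 + (k−1)·r̄) = 9 × 0.178 / (1 + 8 × 0.178)
  = 1.6020 / 2.4240 = 0.661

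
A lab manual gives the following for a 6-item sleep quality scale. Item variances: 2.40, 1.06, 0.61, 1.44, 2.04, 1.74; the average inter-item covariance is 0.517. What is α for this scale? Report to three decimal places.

α = 0.750

ΣVar(i) = 2.40 + 1.06 + 0.61 + 1.44 + 2.04 + 1.74 = 9.29
Sum of the 15 distinct covariances = 15 × 0.517 = 7.755
Var(T) = ΣVar(i) + 2·Σcov = 9.29 + 2 × 7.755 = 24.800
α = (6/5)·(1 − 9.29/24.800) = 0.750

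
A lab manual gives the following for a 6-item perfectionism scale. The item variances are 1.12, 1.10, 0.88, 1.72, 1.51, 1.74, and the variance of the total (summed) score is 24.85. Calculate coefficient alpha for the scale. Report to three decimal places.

α = 0.810

sum of item variances = 1.12 + 1.10 + 0.88 + 1.72 + 1.51 + 1.74 = 8.07
α = (k/(k−1))·(1 − sum of item variances/total variance) = (6/5)·(1 − 8.07/24.85) = 0.810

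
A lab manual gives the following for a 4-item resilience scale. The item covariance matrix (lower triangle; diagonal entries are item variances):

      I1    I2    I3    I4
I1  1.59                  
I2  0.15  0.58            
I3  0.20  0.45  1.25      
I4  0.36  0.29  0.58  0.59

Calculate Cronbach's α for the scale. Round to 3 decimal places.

Cronbach's α = 0.671

Σσ²ᵢ = 1.59 + 0.58 + 1.25 + 0.59 = 4.01
Sum of off-diagonal covariances = 2.03
total variance = 4.01 + 2 × 2.03 = 8.07
α = (k/(k−1))·(1 − Σσ²ᵢ/total variance) = (4/3)·(1 − 4.01/8.07) = 0.671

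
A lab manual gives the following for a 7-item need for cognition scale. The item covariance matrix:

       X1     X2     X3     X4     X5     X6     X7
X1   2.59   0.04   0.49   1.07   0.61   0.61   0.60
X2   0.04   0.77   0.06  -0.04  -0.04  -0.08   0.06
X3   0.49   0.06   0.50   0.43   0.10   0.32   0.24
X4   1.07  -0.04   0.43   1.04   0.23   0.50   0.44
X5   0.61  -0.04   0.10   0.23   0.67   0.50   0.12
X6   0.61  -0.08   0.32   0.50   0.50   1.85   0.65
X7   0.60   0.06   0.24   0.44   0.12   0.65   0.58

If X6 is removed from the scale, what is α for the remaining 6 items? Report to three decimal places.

α = 0.707

Remaining items: X1, X2, X3, X4, X5, X7 (k = 6).
ΣVar(i) = 2.59 + 0.77 + 0.50 + 1.04 + 0.67 + 0.58 = 6.15
Var(T) = 6.15 + 2 × 4.41 = 14.97
α (item deleted) = (6/5)·(1 − 6.15/14.97) = 0.707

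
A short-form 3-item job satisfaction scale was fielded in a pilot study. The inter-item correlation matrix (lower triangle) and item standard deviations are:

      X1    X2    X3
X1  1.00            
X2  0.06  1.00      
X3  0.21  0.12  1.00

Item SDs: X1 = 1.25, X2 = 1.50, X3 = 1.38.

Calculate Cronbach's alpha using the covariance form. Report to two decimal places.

α = 0.30

Σσ²ᵢ = 1.25² + 1.50² + 1.38² = 5.7169
Covariances σ_ij = r_ij · s_i · s_j:
  σ(X1,X2) = 0.06 × 1.25 × 1.50 = 0.1125
  σ(X1,X3) = 0.21 × 1.25 × 1.38 = 0.3622
  σ(X2,X3) = 0.12 × 1.50 × 1.38 = 0.2484
σ²_T = Σσ²ᵢ + 2·Σσ_ij = 5.7169 + 2 × 0.7231 = 7.1631
α = (3/2)·(1 − 5.7169/7.1631) = 0.30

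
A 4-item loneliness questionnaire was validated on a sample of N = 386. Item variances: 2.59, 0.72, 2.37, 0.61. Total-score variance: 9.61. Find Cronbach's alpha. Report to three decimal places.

Σσᵢ² = 2.59 + 0.72 + 2.37 + 0.61 = 6.29
α = (k/(k−1))·(1 − Σσᵢ²/total variance) = (4/3)·(1 − 6.29/9.61) = 0.461

Cronbach's alpha = 0.461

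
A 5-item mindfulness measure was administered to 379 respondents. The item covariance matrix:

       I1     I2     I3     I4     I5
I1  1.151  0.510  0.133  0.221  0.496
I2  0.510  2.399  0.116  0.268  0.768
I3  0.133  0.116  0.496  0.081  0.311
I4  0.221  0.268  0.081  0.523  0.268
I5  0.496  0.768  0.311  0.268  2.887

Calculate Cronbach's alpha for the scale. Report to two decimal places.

α = 0.57

sum of item variances = 1.151 + 2.399 + 0.496 + 0.523 + 2.887 = 7.456
Sum of off-diagonal covariances = 3.172
σ²_total = 7.456 + 2 × 3.172 = 13.800
α = (k/(k−1))·(1 − sum of item variances/σ²_total) = (5/4)·(1 − 7.456/13.800) = 0.57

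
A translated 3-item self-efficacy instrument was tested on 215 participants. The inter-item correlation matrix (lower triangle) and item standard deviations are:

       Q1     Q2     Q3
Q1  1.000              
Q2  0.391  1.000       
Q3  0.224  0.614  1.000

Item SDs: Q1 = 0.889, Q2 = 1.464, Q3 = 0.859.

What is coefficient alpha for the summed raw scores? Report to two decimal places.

coefficient alpha = 0.66

Σσ²ᵢ = 0.889² + 1.464² + 0.859² = 3.6715
Covariances σ_ij = r_ij · s_i · s_j:
  σ(Q1,Q2) = 0.391 × 0.889 × 1.464 = 0.5089
  σ(Q1,Q3) = 0.224 × 0.889 × 0.859 = 0.1711
  σ(Q2,Q3) = 0.614 × 1.464 × 0.859 = 0.7722
σ²_T = Σσ²ᵢ + 2·Σσ_ij = 3.6715 + 2 × 1.4522 = 6.5759
α = (3/2)·(1 − 3.6715/6.5759) = 0.66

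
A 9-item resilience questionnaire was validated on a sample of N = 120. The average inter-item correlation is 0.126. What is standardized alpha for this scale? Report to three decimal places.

Standardized α = k·r̄ / (1 + (k−1)·r̄) = 9 × 0.126 / (1 + 8 × 0.126)
  = 1.1340 / 2.0080 = 0.565

standardized alpha = 0.565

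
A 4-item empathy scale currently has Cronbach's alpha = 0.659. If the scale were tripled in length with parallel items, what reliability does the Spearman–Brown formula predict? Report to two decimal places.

Length factor m = 3
α' = m·α / (1 + (m−1)·α)
   = 3 × 0.659 / (1 + (3 − 1) × 0.659)
   = 1.9770 / 2.3180 = 0.85

predicted reliability = 0.85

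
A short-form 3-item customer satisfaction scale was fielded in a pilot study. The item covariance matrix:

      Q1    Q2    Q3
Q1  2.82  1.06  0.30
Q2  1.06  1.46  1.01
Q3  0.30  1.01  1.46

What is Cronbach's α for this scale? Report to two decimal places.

Cronbach's α = 0.68

ΣVar(i) = 2.82 + 1.46 + 1.46 = 5.74
Σ_{i<j} σ_ij = 2.37
σ²_total = 5.74 + 2 × 2.37 = 10.48
α = (k/(k−1))·(1 − ΣVar(i)/σ²_total) = (3/2)·(1 − 5.74/10.48) = 0.68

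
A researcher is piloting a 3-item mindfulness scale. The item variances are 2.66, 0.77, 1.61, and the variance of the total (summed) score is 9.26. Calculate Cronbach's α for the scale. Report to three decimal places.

Σσᵢ² = 2.66 + 0.77 + 1.61 = 5.04
α = (k/(k−1))·(1 − Σσᵢ²/total variance) = (3/2)·(1 − 5.04/9.26) = 0.684

α = 0.684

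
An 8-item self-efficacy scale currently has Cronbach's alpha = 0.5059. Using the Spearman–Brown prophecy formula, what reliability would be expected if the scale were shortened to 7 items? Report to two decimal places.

predicted reliability = 0.47

Length factor m = 7/8 = 0.8750
α' = m·α / (1 − (1−m)·α)
   = 7/8 × 0.5059 / (1 − (1 − 7/8) × 0.5059)
   = 0.4427 / 0.9368 = 0.47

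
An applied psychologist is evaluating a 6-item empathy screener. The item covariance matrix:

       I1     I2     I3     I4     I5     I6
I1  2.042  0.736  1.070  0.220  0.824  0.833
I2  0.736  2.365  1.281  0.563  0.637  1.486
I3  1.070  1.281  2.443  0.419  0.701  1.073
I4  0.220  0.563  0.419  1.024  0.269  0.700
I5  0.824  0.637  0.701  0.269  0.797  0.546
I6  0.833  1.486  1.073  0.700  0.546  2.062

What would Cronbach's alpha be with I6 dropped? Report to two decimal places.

α = 0.76

Remaining items: I1, I2, I3, I4, I5 (k = 5).
Σσᵢ² = 2.042 + 2.365 + 2.443 + 1.024 + 0.797 = 8.671
σ²_T = 8.671 + 2 × 6.720 = 22.111
α (item deleted) = (5/4)·(1 − 8.671/22.111) = 0.76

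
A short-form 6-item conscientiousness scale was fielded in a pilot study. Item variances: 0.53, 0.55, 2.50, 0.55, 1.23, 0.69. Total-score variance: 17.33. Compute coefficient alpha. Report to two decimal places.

sum of item variances = 0.53 + 0.55 + 2.50 + 0.55 + 1.23 + 0.69 = 6.05
α = (k/(k−1))·(1 − sum of item variances/σ²_T) = (6/5)·(1 − 6.05/17.33) = 0.78

coefficient alpha = 0.78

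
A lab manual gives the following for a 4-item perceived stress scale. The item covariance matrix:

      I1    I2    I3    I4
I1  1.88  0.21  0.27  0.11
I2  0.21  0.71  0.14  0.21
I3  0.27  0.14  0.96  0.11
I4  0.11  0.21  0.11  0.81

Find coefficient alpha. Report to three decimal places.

α = 0.433

Σσ²ᵢ = 1.88 + 0.71 + 0.96 + 0.81 = 4.36
Σ_{i<j} σ_ij = 1.05
σ²_total = 4.36 + 2 × 1.05 = 6.46
α = (k/(k−1))·(1 − Σσ²ᵢ/σ²_total) = (4/3)·(1 − 4.36/6.46) = 0.433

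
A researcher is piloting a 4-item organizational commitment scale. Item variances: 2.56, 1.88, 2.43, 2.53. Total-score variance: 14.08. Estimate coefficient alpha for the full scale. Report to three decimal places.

coefficient alpha = 0.443

sum of item variances = 2.56 + 1.88 + 2.43 + 2.53 = 9.40
α = (k/(k−1))·(1 − sum of item variances/σ²_total) = (4/3)·(1 − 9.40/14.08) = 0.443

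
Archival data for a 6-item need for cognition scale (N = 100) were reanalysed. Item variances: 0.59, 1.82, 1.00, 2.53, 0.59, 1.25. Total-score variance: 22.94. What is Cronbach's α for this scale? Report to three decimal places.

sum of item variances = 0.59 + 1.82 + 1.00 + 2.53 + 0.59 + 1.25 = 7.78
α = (k/(k−1))·(1 − sum of item variances/σ²_total) = (6/5)·(1 − 7.78/22.94) = 0.793

Cronbach's α = 0.793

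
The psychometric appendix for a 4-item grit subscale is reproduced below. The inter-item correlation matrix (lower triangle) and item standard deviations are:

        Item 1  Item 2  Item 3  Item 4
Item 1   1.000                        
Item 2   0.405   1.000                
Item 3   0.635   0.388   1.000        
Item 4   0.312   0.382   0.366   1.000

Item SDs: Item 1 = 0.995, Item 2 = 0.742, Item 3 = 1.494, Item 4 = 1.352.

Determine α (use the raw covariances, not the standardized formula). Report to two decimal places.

Σσ²ᵢ = 0.995² + 0.742² + 1.494² + 1.352² = 5.6005
Covariances σ_ij = r_ij · s_i · s_j:
  σ(Item 1,Item 2) = 0.405 × 0.995 × 0.742 = 0.2990
  σ(Item 1,Item 3) = 0.635 × 0.995 × 1.494 = 0.9439
  σ(Item 1,Item 4) = 0.312 × 0.995 × 1.352 = 0.4197
  σ(Item 2,Item 3) = 0.388 × 0.742 × 1.494 = 0.4301
  σ(Item 2,Item 4) = 0.382 × 0.742 × 1.352 = 0.3832
  σ(Item 3,Item 4) = 0.366 × 1.494 × 1.352 = 0.7393
σ²_T = Σσ²ᵢ + 2·Σσ_ij = 5.6005 + 2 × 3.2152 = 12.0309
α = (4/3)·(1 − 5.6005/12.0309) = 0.71

α = 0.71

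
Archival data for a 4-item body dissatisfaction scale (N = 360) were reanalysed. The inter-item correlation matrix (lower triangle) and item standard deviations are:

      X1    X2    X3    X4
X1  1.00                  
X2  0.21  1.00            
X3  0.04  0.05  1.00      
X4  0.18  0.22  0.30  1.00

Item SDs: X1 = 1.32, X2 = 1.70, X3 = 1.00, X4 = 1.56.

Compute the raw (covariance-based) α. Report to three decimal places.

α = 0.447

Σσ²ᵢ = 1.32² + 1.70² + 1.00² + 1.56² = 8.0660
Covariances σ_ij = r_ij · s_i · s_j:
  σ(X1,X2) = 0.21 × 1.32 × 1.70 = 0.4712
  σ(X1,X3) = 0.04 × 1.32 × 1.00 = 0.0528
  σ(X1,X4) = 0.18 × 1.32 × 1.56 = 0.3707
  σ(X2,X3) = 0.05 × 1.70 × 1.00 = 0.0850
  σ(X2,X4) = 0.22 × 1.70 × 1.56 = 0.5834
  σ(X3,X4) = 0.30 × 1.00 × 1.56 = 0.4680
σ²_T = Σσ²ᵢ + 2·Σσ_ij = 8.0660 + 2 × 2.0311 = 12.1282
α = (4/3)·(1 − 8.0660/12.1282) = 0.447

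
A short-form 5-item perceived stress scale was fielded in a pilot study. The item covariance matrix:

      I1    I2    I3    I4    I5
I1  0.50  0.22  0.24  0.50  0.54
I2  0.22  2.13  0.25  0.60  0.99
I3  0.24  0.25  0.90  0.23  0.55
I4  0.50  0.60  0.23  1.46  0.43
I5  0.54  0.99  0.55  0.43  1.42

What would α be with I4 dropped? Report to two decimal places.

Remaining items: I1, I2, I3, I5 (k = 4).
sum of item variances = 0.50 + 2.13 + 0.90 + 1.42 = 4.95
σ²_total = 4.95 + 2 × 2.79 = 10.53
α (item deleted) = (4/3)·(1 − 4.95/10.53) = 0.71

α = 0.71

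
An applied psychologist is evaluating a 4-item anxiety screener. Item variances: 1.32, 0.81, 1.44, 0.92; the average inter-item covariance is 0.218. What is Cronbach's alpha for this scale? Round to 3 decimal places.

Cronbach's alpha = 0.491

Σσᵢ² = 1.32 + 0.81 + 1.44 + 0.92 = 4.49
Sum of the 6 distinct covariances = 6 × 0.218 = 1.308
Var(T) = Σσᵢ² + 2·Σcov = 4.49 + 2 × 1.308 = 7.106
α = (4/3)·(1 − 4.49/7.106) = 0.491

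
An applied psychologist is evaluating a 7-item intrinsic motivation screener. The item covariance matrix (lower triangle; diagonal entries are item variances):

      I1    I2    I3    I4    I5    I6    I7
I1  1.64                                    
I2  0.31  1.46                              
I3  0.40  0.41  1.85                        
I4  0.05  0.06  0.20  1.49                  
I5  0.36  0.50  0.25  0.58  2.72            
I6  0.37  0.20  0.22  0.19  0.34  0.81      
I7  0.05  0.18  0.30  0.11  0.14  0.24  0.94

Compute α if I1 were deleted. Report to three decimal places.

α = 0.550

Remaining items: I2, I3, I4, I5, I6, I7 (k = 6).
ΣVar(i) = 1.46 + 1.85 + 1.49 + 2.72 + 0.81 + 0.94 = 9.27
Var(T) = 9.27 + 2 × 3.92 = 17.11
α (item deleted) = (6/5)·(1 − 9.27/17.11) = 0.550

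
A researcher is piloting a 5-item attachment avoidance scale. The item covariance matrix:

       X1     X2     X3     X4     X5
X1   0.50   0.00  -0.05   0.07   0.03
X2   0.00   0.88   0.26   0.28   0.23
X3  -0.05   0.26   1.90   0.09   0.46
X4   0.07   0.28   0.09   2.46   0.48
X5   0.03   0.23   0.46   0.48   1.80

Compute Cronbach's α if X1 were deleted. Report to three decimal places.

Cronbach's α = 0.451

Remaining items: X2, X3, X4, X5 (k = 4).
sum of item variances = 0.88 + 1.90 + 2.46 + 1.80 = 7.04
σ²_total = 7.04 + 2 × 1.80 = 10.64
α (item deleted) = (4/3)·(1 − 7.04/10.64) = 0.451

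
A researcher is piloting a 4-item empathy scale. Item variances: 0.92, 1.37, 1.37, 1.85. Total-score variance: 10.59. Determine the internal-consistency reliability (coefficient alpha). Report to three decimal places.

coefficient alpha = 0.640

Σσ²ᵢ = 0.92 + 1.37 + 1.37 + 1.85 = 5.51
α = (k/(k−1))·(1 − Σσ²ᵢ/total variance) = (4/3)·(1 − 5.51/10.59) = 0.640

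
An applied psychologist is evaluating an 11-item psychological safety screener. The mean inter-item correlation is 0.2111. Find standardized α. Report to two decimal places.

standardized α = 0.75

Standardized α = k·r̄ / (1 + (k−1)·r̄) = 11 × 0.2111 / (1 + 10 × 0.2111)
  = 2.3221 / 3.1110 = 0.75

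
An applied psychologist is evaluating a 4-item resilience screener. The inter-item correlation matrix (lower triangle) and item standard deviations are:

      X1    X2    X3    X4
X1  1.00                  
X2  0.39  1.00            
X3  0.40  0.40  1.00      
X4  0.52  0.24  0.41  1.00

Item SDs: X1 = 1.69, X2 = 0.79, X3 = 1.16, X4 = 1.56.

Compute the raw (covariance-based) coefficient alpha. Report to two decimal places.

Σσ²ᵢ = 1.69² + 0.79² + 1.16² + 1.56² = 7.2594
Covariances σ_ij = r_ij · s_i · s_j:
  σ(X1,X2) = 0.39 × 1.69 × 0.79 = 0.5207
  σ(X1,X3) = 0.40 × 1.69 × 1.16 = 0.7842
  σ(X1,X4) = 0.52 × 1.69 × 1.56 = 1.3709
  σ(X2,X3) = 0.40 × 0.79 × 1.16 = 0.3666
  σ(X2,X4) = 0.24 × 0.79 × 1.56 = 0.2958
  σ(X3,X4) = 0.41 × 1.16 × 1.56 = 0.7419
σ²_T = Σσ²ᵢ + 2·Σσ_ij = 7.2594 + 2 × 4.0801 = 15.4196
α = (4/3)·(1 − 7.2594/15.4196) = 0.71

α = 0.71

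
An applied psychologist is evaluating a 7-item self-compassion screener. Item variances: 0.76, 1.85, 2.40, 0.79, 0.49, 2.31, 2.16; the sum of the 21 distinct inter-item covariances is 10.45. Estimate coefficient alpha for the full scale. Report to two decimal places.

coefficient alpha = 0.77

Σσ²ᵢ = 0.76 + 1.85 + 2.40 + 0.79 + 0.49 + 2.31 + 2.16 = 10.76
Sum of distinct covariances = 10.45
Var(T) = Σσ²ᵢ + 2·Σcov = 10.76 + 2 × 10.45 = 31.66
α = (7/6)·(1 − 10.76/31.66) = 0.77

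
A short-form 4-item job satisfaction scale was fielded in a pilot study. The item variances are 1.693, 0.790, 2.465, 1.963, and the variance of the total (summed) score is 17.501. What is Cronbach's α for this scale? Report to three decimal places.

sum of item variances = 1.693 + 0.790 + 2.465 + 1.963 = 6.911
α = (k/(k−1))·(1 − sum of item variances/σ²_T) = (4/3)·(1 − 6.911/17.501) = 0.807

α = 0.807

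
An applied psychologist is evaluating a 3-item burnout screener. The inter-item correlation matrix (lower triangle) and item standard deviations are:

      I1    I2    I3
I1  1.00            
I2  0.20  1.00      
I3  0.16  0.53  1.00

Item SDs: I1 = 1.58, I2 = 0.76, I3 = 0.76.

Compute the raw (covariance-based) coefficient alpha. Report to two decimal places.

coefficient alpha = 0.43

Σσ²ᵢ = 1.58² + 0.76² + 0.76² = 3.6516
Covariances σ_ij = r_ij · s_i · s_j:
  σ(I1,I2) = 0.20 × 1.58 × 0.76 = 0.2402
  σ(I1,I3) = 0.16 × 1.58 × 0.76 = 0.1921
  σ(I2,I3) = 0.53 × 0.76 × 0.76 = 0.3061
σ²_T = Σσ²ᵢ + 2·Σσ_ij = 3.6516 + 2 × 0.7384 = 5.1284
α = (3/2)·(1 − 3.6516/5.1284) = 0.43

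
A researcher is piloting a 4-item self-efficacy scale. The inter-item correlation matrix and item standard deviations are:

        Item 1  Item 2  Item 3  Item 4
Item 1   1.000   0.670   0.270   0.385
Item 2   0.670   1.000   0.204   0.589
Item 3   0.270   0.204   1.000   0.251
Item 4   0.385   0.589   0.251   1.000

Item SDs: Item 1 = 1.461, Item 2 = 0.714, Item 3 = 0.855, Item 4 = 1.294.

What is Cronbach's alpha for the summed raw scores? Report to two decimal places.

α = 0.69

Σσ²ᵢ = 1.461² + 0.714² + 0.855² + 1.294² = 5.0498
Covariances σ_ij = r_ij · s_i · s_j:
  σ(Item 1,Item 2) = 0.670 × 1.461 × 0.714 = 0.6989
  σ(Item 1,Item 3) = 0.270 × 1.461 × 0.855 = 0.3373
  σ(Item 1,Item 4) = 0.385 × 1.461 × 1.294 = 0.7279
  σ(Item 2,Item 3) = 0.204 × 0.714 × 0.855 = 0.1245
  σ(Item 2,Item 4) = 0.589 × 0.714 × 1.294 = 0.5442
  σ(Item 3,Item 4) = 0.251 × 0.855 × 1.294 = 0.2777
σ²_T = Σσ²ᵢ + 2·Σσ_ij = 5.0498 + 2 × 2.7105 = 10.4708
α = (4/3)·(1 − 5.0498/10.4708) = 0.69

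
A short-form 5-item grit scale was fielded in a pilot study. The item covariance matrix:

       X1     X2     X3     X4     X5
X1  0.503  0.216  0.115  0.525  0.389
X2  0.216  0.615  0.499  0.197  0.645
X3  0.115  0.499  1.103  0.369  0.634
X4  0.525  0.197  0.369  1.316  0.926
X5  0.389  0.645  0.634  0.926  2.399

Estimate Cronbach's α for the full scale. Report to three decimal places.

Cronbach's α = 0.754

Σσᵢ² = 0.503 + 0.615 + 1.103 + 1.316 + 2.399 = 5.936
Σ_{i<j} σ_ij = 4.515
σ²_total = 5.936 + 2 × 4.515 = 14.966
α = (k/(k−1))·(1 − Σσᵢ²/σ²_total) = (5/4)·(1 − 5.936/14.966) = 0.754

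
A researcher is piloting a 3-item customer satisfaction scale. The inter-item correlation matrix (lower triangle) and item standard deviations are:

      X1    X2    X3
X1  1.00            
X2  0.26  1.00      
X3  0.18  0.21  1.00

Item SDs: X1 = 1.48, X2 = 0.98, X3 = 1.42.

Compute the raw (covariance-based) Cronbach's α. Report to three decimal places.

Σσ²ᵢ = 1.48² + 0.98² + 1.42² = 5.1672
Covariances σ_ij = r_ij · s_i · s_j:
  σ(X1,X2) = 0.26 × 1.48 × 0.98 = 0.3771
  σ(X1,X3) = 0.18 × 1.48 × 1.42 = 0.3783
  σ(X2,X3) = 0.21 × 0.98 × 1.42 = 0.2922
σ²_T = Σσ²ᵢ + 2·Σσ_ij = 5.1672 + 2 × 1.0476 = 7.2624
α = (3/2)·(1 − 5.1672/7.2624) = 0.433

Cronbach's α = 0.433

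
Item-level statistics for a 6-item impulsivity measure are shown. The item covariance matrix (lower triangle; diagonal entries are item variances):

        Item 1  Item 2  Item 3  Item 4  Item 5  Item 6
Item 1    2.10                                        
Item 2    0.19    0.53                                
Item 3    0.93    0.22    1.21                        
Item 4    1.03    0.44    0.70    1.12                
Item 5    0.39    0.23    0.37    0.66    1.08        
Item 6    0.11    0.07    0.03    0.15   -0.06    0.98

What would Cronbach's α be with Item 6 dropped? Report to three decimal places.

Cronbach's α = 0.789

Remaining items: Item 1, Item 2, Item 3, Item 4, Item 5 (k = 5).
sum of item variances = 2.10 + 0.53 + 1.21 + 1.12 + 1.08 = 6.04
σ²_T = 6.04 + 2 × 5.16 = 16.36
α (item deleted) = (5/4)·(1 − 6.04/16.36) = 0.789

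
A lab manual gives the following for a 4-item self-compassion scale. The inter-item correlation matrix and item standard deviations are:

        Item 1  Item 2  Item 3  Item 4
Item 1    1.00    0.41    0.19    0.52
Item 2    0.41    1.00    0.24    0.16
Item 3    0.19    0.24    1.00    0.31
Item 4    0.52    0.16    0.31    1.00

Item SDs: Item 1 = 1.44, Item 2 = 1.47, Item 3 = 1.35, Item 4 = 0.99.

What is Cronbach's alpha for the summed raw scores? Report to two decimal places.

Σσ²ᵢ = 1.44² + 1.47² + 1.35² + 0.99² = 7.0371
Covariances σ_ij = r_ij · s_i · s_j:
  σ(Item 1,Item 2) = 0.41 × 1.44 × 1.47 = 0.8679
  σ(Item 1,Item 3) = 0.19 × 1.44 × 1.35 = 0.3694
  σ(Item 1,Item 4) = 0.52 × 1.44 × 0.99 = 0.7413
  σ(Item 2,Item 3) = 0.24 × 1.47 × 1.35 = 0.4763
  σ(Item 2,Item 4) = 0.16 × 1.47 × 0.99 = 0.2328
  σ(Item 3,Item 4) = 0.31 × 1.35 × 0.99 = 0.4143
σ²_T = Σσ²ᵢ + 2·Σσ_ij = 7.0371 + 2 × 3.1020 = 13.2411
α = (4/3)·(1 − 7.0371/13.2411) = 0.62

α = 0.62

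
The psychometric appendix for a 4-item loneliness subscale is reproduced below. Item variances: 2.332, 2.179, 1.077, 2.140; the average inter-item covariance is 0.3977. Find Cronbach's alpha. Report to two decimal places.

Σσᵢ² = 2.332 + 2.179 + 1.077 + 2.140 = 7.728
Sum of the 6 distinct covariances = 6 × 0.3977 = 2.3862
total variance = Σσᵢ² + 2·Σcov = 7.728 + 2 × 2.3862 = 12.5004
α = (4/3)·(1 − 7.728/12.5004) = 0.51

Cronbach's alpha = 0.51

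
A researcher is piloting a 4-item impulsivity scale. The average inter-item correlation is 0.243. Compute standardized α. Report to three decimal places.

Standardized α = k·r̄ / (1 + (k−1)·r̄) = 4 × 0.243 / (1 + 3 × 0.243)
  = 0.9720 / 1.7290 = 0.562

standardized α = 0.562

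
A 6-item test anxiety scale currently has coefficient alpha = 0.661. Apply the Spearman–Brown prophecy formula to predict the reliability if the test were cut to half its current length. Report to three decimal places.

Length factor m = 1/2
α' = m·α / (1 − (1−m)·α)
   = 1/2 × 0.661 / (1 − (1 − 1/2) × 0.661)
   = 0.3305 / 0.6695 = 0.494

predicted reliability = 0.494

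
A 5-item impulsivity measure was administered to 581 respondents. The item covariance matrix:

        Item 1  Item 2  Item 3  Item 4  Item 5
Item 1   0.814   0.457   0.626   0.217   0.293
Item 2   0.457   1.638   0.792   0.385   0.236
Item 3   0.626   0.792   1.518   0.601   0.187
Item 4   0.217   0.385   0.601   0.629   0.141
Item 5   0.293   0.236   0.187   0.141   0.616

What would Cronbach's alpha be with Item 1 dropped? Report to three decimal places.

Remaining items: Item 2, Item 3, Item 4, Item 5 (k = 4).
ΣVar(i) = 1.638 + 1.518 + 0.629 + 0.616 = 4.401
Var(T) = 4.401 + 2 × 2.342 = 9.085
α (item deleted) = (4/3)·(1 − 4.401/9.085) = 0.687

α = 0.687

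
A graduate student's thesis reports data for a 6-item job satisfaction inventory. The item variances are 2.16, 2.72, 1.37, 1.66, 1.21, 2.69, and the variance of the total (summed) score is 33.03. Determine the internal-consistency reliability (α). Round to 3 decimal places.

α = 0.771

ΣVar(i) = 2.16 + 2.72 + 1.37 + 1.66 + 1.21 + 2.69 = 11.81
α = (k/(k−1))·(1 − ΣVar(i)/σ²_T) = (6/5)·(1 − 11.81/33.03) = 0.771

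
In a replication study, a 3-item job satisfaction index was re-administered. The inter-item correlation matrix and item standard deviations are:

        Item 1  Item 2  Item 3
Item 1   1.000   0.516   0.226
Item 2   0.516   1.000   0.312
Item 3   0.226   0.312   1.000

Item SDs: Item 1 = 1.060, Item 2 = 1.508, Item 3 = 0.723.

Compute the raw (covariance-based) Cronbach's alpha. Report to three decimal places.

Cronbach's alpha = 0.609

Σσ²ᵢ = 1.060² + 1.508² + 0.723² = 3.9204
Covariances σ_ij = r_ij · s_i · s_j:
  σ(Item 1,Item 2) = 0.516 × 1.060 × 1.508 = 0.8248
  σ(Item 1,Item 3) = 0.226 × 1.060 × 0.723 = 0.1732
  σ(Item 2,Item 3) = 0.312 × 1.508 × 0.723 = 0.3402
σ²_T = Σσ²ᵢ + 2·Σσ_ij = 3.9204 + 2 × 1.3382 = 6.5968
α = (3/2)·(1 − 3.9204/6.5968) = 0.609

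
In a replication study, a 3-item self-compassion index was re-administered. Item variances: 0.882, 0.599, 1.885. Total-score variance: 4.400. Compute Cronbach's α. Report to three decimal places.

α = 0.352

Σσᵢ² = 0.882 + 0.599 + 1.885 = 3.366
α = (k/(k−1))·(1 − Σσᵢ²/σ²_T) = (3/2)·(1 − 3.366/4.400) = 0.352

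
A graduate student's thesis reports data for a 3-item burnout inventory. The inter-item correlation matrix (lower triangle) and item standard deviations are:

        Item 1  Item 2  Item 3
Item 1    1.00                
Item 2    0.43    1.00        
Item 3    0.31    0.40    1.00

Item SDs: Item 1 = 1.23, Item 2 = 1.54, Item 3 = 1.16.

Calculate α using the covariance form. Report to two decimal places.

Σσ²ᵢ = 1.23² + 1.54² + 1.16² = 5.2301
Covariances σ_ij = r_ij · s_i · s_j:
  σ(Item 1,Item 2) = 0.43 × 1.23 × 1.54 = 0.8145
  σ(Item 1,Item 3) = 0.31 × 1.23 × 1.16 = 0.4423
  σ(Item 2,Item 3) = 0.40 × 1.54 × 1.16 = 0.7146
σ²_T = Σσ²ᵢ + 2·Σσ_ij = 5.2301 + 2 × 1.9714 = 9.1729
α = (3/2)·(1 − 5.2301/9.1729) = 0.64

α = 0.64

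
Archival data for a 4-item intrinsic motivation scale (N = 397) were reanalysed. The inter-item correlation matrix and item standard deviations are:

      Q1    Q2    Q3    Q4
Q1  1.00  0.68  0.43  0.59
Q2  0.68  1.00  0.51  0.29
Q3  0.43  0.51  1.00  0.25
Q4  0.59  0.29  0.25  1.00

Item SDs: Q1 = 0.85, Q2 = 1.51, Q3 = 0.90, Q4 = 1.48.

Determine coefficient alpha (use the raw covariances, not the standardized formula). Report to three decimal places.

Σσ²ᵢ = 0.85² + 1.51² + 0.90² + 1.48² = 6.0030
Covariances σ_ij = r_ij · s_i · s_j:
  σ(Q1,Q2) = 0.68 × 0.85 × 1.51 = 0.8728
  σ(Q1,Q3) = 0.43 × 0.85 × 0.90 = 0.3290
  σ(Q1,Q4) = 0.59 × 0.85 × 1.48 = 0.7422
  σ(Q2,Q3) = 0.51 × 1.51 × 0.90 = 0.6931
  σ(Q2,Q4) = 0.29 × 1.51 × 1.48 = 0.6481
  σ(Q3,Q4) = 0.25 × 0.90 × 1.48 = 0.3330
σ²_T = Σσ²ᵢ + 2·Σσ_ij = 6.0030 + 2 × 3.6182 = 13.2394
α = (4/3)·(1 − 6.0030/13.2394) = 0.729

α = 0.729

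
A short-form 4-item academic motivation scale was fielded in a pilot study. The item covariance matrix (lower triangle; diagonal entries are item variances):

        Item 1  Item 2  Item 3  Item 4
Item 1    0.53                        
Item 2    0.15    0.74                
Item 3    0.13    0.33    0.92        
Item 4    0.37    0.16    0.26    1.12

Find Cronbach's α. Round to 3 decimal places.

α = 0.611

sum of item variances = 0.53 + 0.74 + 0.92 + 1.12 = 3.31
Σ_{i<j} σ_ij = 1.40
σ²_T = 3.31 + 2 × 1.40 = 6.11
α = (k/(k−1))·(1 − sum of item variances/σ²_T) = (4/3)·(1 − 3.31/6.11) = 0.611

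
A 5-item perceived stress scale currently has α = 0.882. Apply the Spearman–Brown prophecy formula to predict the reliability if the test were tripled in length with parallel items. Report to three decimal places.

Length factor m = 3
α' = m·α / (1 + (m−1)·α)
   = 3 × 0.882 / (1 + (3 − 1) × 0.882)
   = 2.6460 / 2.7640 = 0.957

predicted reliability = 0.957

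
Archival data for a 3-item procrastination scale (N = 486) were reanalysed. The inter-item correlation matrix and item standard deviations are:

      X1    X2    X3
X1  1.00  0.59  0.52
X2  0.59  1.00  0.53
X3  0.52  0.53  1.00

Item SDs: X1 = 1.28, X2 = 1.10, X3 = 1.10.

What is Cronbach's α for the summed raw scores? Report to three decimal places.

α = 0.781

Σσ²ᵢ = 1.28² + 1.10² + 1.10² = 4.0584
Covariances σ_ij = r_ij · s_i · s_j:
  σ(X1,X2) = 0.59 × 1.28 × 1.10 = 0.8307
  σ(X1,X3) = 0.52 × 1.28 × 1.10 = 0.7322
  σ(X2,X3) = 0.53 × 1.10 × 1.10 = 0.6413
σ²_T = Σσ²ᵢ + 2·Σσ_ij = 4.0584 + 2 × 2.2042 = 8.4668
α = (3/2)·(1 − 4.0584/8.4668) = 0.781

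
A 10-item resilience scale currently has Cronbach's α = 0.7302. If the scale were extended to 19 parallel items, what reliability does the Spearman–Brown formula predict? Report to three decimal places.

Length factor m = 19/10 = 1.9000
α' = m·α / (1 + (m−1)·α)
   = 19/10 × 0.7302 / (1 + (19/10 − 1) × 0.7302)
   = 1.3874 / 1.6572 = 0.837

predicted reliability = 0.837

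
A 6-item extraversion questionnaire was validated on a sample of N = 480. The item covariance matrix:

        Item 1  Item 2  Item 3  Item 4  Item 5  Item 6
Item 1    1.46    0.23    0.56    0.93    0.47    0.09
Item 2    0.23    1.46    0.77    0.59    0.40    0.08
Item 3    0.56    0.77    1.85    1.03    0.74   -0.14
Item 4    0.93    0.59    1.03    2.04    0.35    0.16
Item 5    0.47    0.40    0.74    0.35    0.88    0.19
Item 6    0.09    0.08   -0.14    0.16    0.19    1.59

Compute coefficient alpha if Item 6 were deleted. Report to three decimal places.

Remaining items: Item 1, Item 2, Item 3, Item 4, Item 5 (k = 5).
Σσᵢ² = 1.46 + 1.46 + 1.85 + 2.04 + 0.88 = 7.69
σ²_total = 7.69 + 2 × 6.07 = 19.83
α (item deleted) = (5/4)·(1 − 7.69/19.83) = 0.765

coefficient alpha = 0.765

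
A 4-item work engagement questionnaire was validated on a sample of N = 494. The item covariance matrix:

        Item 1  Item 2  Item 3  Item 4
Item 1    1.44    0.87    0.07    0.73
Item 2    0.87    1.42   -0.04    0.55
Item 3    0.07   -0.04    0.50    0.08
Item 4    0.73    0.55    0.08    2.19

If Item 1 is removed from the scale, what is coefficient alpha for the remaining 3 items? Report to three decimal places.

Remaining items: Item 2, Item 3, Item 4 (k = 3).
ΣVar(i) = 1.42 + 0.50 + 2.19 = 4.11
total variance = 4.11 + 2 × 0.59 = 5.29
α (item deleted) = (3/2)·(1 − 4.11/5.29) = 0.335

α = 0.335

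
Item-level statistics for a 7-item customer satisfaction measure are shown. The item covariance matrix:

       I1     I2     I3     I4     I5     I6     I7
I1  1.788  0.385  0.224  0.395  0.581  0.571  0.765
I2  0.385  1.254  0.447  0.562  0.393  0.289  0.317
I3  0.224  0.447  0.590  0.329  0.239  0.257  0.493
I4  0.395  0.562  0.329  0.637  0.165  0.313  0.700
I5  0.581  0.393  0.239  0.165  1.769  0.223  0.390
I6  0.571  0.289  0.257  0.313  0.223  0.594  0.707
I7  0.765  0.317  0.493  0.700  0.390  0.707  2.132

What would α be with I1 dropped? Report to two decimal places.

α = 0.75

Remaining items: I2, I3, I4, I5, I6, I7 (k = 6).
sum of item variances = 1.254 + 0.590 + 0.637 + 1.769 + 0.594 + 2.132 = 6.976
Var(T) = 6.976 + 2 × 5.824 = 18.624
α (item deleted) = (6/5)·(1 − 6.976/18.624) = 0.75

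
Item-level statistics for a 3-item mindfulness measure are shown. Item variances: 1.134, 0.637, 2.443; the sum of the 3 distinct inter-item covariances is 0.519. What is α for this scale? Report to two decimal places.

α = 0.30

Σσᵢ² = 1.134 + 0.637 + 2.443 = 4.214
Sum of distinct covariances = 0.519
σ²_total = Σσᵢ² + 2·Σcov = 4.214 + 2 × 0.519 = 5.252
α = (3/2)·(1 − 4.214/5.252) = 0.30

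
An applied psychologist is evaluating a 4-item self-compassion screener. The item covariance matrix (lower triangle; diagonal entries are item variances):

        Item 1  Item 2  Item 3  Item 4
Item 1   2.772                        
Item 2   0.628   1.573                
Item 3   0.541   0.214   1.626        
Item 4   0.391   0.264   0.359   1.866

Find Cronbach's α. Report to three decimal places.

Cronbach's α = 0.506

Σσ²ᵢ = 2.772 + 1.573 + 1.626 + 1.866 = 7.837
Sum of off-diagonal covariances = 2.397
total variance = 7.837 + 2 × 2.397 = 12.631
α = (k/(k−1))·(1 − Σσ²ᵢ/total variance) = (4/3)·(1 − 7.837/12.631) = 0.506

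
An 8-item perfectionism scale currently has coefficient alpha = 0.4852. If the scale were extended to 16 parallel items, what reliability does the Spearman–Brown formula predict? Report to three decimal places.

predicted reliability = 0.653

Length factor m = 16/8 = 2.0000
α' = m·α / (1 + (m−1)·α)
   = 16/8 × 0.4852 / (1 + (16/8 − 1) × 0.4852)
   = 0.9704 / 1.4852 = 0.653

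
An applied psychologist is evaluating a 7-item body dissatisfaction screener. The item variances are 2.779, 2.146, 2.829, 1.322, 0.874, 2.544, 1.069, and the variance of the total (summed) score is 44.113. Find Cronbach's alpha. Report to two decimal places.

Cronbach's alpha = 0.81

sum of item variances = 2.779 + 2.146 + 2.829 + 1.322 + 0.874 + 2.544 + 1.069 = 13.563
α = (k/(k−1))·(1 − sum of item variances/total variance) = (7/6)·(1 − 13.563/44.113) = 0.81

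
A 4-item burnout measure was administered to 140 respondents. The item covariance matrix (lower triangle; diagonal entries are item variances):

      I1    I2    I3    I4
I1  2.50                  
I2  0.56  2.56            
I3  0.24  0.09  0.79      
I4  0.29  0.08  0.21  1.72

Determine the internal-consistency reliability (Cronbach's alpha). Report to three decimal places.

ΣVar(i) = 2.50 + 2.56 + 0.79 + 1.72 = 7.57
Σ_{i<j} σ_ij = 1.47
Var(T) = 7.57 + 2 × 1.47 = 10.51
α = (k/(k−1))·(1 − ΣVar(i)/Var(T)) = (4/3)·(1 − 7.57/10.51) = 0.373

Cronbach's alpha = 0.373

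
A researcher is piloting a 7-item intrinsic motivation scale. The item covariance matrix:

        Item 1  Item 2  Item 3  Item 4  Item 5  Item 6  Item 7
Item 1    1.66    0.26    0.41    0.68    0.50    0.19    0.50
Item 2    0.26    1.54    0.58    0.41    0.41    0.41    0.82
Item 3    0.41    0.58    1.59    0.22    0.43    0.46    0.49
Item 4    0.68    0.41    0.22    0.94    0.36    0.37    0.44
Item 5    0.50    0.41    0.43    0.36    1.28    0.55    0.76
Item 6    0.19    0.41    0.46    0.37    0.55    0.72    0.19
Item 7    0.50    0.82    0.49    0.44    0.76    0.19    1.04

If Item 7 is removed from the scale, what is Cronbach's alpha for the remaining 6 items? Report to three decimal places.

Remaining items: Item 1, Item 2, Item 3, Item 4, Item 5, Item 6 (k = 6).
sum of item variances = 1.66 + 1.54 + 1.59 + 0.94 + 1.28 + 0.72 = 7.73
σ²_T = 7.73 + 2 × 6.24 = 20.21
α (item deleted) = (6/5)·(1 − 7.73/20.21) = 0.741

Cronbach's alpha = 0.741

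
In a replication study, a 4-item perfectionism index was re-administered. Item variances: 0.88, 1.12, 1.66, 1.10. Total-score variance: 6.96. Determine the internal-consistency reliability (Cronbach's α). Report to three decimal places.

sum of item variances = 0.88 + 1.12 + 1.66 + 1.10 = 4.76
α = (k/(k−1))·(1 − sum of item variances/σ²_total) = (4/3)·(1 − 4.76/6.96) = 0.421

Cronbach's α = 0.421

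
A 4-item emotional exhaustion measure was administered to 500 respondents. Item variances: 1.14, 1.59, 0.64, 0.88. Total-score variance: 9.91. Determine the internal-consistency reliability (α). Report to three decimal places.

sum of item variances = 1.14 + 1.59 + 0.64 + 0.88 = 4.25
α = (k/(k−1))·(1 − sum of item variances/σ²_T) = (4/3)·(1 − 4.25/9.91) = 0.762

α = 0.762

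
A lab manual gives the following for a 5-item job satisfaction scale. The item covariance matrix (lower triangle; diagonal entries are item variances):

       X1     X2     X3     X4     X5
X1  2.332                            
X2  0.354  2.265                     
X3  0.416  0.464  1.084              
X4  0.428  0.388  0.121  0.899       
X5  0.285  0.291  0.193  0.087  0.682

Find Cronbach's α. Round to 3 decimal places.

Cronbach's α = 0.568

sum of item variances = 2.332 + 2.265 + 1.084 + 0.899 + 0.682 = 7.262
Sum of the distinct covariances = 3.027
total variance = 7.262 + 2 × 3.027 = 13.316
α = (k/(k−1))·(1 − sum of item variances/total variance) = (5/4)·(1 − 7.262/13.316) = 0.568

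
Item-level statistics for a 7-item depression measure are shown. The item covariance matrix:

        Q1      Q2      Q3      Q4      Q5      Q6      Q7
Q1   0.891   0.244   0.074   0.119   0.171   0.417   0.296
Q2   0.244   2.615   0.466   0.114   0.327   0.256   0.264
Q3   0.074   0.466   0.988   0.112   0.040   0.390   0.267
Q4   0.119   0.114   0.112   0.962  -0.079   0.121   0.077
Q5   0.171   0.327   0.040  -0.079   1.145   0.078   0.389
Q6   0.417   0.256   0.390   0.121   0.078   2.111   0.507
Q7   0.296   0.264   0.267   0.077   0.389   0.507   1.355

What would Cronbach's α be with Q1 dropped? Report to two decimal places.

Remaining items: Q2, Q3, Q4, Q5, Q6, Q7 (k = 6).
Σσ²ᵢ = 2.615 + 0.988 + 0.962 + 1.145 + 2.111 + 1.355 = 9.176
Var(T) = 9.176 + 2 × 3.329 = 15.834
α (item deleted) = (6/5)·(1 − 9.176/15.834) = 0.50

α = 0.50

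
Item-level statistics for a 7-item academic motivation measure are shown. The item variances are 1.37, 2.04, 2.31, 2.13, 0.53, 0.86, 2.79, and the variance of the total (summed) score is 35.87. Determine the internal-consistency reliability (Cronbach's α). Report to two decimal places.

Σσᵢ² = 1.37 + 2.04 + 2.31 + 2.13 + 0.53 + 0.86 + 2.79 = 12.03
α = (k/(k−1))·(1 − Σσᵢ²/σ²_T) = (7/6)·(1 − 12.03/35.87) = 0.78

Cronbach's α = 0.78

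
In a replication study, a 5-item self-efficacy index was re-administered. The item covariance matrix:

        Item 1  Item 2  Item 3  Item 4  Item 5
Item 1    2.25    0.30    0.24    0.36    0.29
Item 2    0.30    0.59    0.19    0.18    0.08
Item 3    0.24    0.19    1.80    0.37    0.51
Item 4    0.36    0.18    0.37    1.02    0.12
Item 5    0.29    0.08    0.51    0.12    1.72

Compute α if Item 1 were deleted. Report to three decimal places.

Remaining items: Item 2, Item 3, Item 4, Item 5 (k = 4).
sum of item variances = 0.59 + 1.80 + 1.02 + 1.72 = 5.13
Var(T) = 5.13 + 2 × 1.45 = 8.03
α (item deleted) = (4/3)·(1 − 5.13/8.03) = 0.482

α = 0.482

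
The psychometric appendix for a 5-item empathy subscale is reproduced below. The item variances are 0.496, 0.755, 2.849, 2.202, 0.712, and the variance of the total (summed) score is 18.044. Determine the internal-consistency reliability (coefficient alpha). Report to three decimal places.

coefficient alpha = 0.764

Σσᵢ² = 0.496 + 0.755 + 2.849 + 2.202 + 0.712 = 7.014
α = (k/(k−1))·(1 − Σσᵢ²/total variance) = (5/4)·(1 − 7.014/18.044) = 0.764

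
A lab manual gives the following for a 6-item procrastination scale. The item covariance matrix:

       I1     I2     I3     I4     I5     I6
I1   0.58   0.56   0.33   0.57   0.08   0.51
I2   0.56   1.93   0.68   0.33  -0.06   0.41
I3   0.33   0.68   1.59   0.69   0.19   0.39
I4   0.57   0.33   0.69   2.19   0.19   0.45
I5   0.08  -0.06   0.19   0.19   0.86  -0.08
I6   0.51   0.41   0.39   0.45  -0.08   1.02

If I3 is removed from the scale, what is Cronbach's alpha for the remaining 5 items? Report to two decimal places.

Remaining items: I1, I2, I4, I5, I6 (k = 5).
Σσᵢ² = 0.58 + 1.93 + 2.19 + 0.86 + 1.02 = 6.58
Var(T) = 6.58 + 2 × 2.96 = 12.50
α (item deleted) = (5/4)·(1 − 6.58/12.50) = 0.59

Cronbach's alpha = 0.59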